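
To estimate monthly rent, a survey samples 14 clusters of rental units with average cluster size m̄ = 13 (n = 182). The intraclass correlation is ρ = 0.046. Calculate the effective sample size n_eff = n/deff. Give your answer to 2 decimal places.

117.27

deff = 1 + (13 − 1)·0.046 = 1 + 0.552 = 1.552.
n_eff = 182 / 1.552 = 117.27.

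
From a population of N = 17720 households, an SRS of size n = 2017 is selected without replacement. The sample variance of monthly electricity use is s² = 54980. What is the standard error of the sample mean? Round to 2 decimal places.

Under SRS without replacement, Var(ȳ) = (1 − f)·s²/n with f = n/N = 2017/17720 = 0.11382619.
Var(ȳ) = (1 − 0.11382619)·54980/2017 = 0.88617381·27.258304 = 24.155596.
SE(ȳ) = √(24.155596) = 4.91.

4.91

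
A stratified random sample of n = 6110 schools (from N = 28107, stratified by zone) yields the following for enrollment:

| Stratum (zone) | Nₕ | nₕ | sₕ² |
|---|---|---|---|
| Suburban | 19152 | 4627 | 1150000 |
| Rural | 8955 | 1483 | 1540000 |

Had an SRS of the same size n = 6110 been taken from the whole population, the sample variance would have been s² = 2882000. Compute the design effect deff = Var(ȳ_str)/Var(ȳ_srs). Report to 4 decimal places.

0.4753

Var(ȳ_str) = Σ Wₕ²(1−fₕ)sₕ²/nₕ with Wₕ = Nₕ/28107:
  Suburban: (19152/28107)²·(1−4627/19152)·1150000/4627 = 87.518452
  Rural: (8955/28107)²·(1−1483/8955)·1540000/1483 = 87.953482
  → Var(ȳ_str) = 175.47193.
Var(ȳ_srs) = (1 − 6110/28107)·2882000/6110 = 369.14903.
deff = 175.47193 / 369.14903 = 0.4753.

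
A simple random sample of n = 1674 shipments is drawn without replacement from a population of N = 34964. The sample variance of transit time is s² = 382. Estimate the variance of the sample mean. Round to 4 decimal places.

0.2173

Under SRS without replacement, Var(ȳ) = (1 − f)·s²/n with f = n/N = 1674/34964 = 0.04787782.
Var(ȳ) = (1 − 0.04787782)·382/1674 = 0.95212218·0.22819594 = 0.21727041.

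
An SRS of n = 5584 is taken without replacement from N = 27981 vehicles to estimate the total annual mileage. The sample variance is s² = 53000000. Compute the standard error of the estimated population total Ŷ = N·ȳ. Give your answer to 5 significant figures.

2.4389 × 10^6

Var(Ŷ) = N²·Var(ȳ) = N²·(1 − n/N)·s²/n.
f = 5584/27981 = 0.19956399; Var(ȳ) = 0.80043601·53000000/5584 = 7597.2616.
Var(Ŷ) = 27981² · 7597.2616 = 5.9481724 × 10^12.
SE(Ŷ) = √(5.9481724 × 10^12) = 2.4389 × 10^6.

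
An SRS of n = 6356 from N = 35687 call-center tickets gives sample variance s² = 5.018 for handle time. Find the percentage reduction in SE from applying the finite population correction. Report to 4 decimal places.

f = n/N = 6356/35687 = 0.17810407.
SE_no-fpc = √(s²/n) = 0.028097869; SE_fpc = √((1−f)s²/n) = 0.0254731.
Ratio = √(1−f) = 0.90658476. Reduction = 100·(1 − 0.90658476) = 9.3415%.

9.3415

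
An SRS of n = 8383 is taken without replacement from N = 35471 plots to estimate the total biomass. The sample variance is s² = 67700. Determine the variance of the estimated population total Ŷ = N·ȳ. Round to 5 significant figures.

Var(Ŷ) = N²·Var(ȳ) = N²·(1 − n/N)·s²/n.
f = 8383/35471 = 0.23633391; Var(ȳ) = 0.76366609·67700/8383 = 6.1672664.
Var(Ŷ) = 35471² · 6.1672664 = 7.7596043 × 10^9.

7.7596 × 10^9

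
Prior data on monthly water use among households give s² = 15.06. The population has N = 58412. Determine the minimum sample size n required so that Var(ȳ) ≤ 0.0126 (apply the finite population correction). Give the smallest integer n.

1172

Without fpc, n₀ = s²/D = 15.06/0.0126 = 1195.2381.
With fpc, (1 − n/N)·s²/n ≤ D requires n ≥ n₀/(1 + n₀/N) = 1195.2381/(1 + 1195.2381/58412) = 1171.2713.
Rounding up, n = 1172.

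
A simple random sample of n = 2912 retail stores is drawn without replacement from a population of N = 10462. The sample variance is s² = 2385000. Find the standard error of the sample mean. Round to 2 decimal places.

Under SRS without replacement, Var(ȳ) = (1 − f)·s²/n with f = n/N = 2912/10462 = 0.27834066.
Var(ȳ) = (1 − 0.27834066)·2385000/2912 = 0.72165934·819.02473 = 591.05684.
SE(ȳ) = √(591.05684) = 24.31.

24.31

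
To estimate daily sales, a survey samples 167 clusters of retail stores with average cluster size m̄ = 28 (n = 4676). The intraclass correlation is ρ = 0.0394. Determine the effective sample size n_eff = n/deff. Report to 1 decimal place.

deff = 1 + (28 − 1)·0.0394 = 1 + 1.0638 = 2.0638.
n_eff = 4676 / 2.0638 = 2265.7.

2265.7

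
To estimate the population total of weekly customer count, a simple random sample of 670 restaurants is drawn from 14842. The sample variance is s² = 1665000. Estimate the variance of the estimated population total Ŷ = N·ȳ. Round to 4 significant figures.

Var(Ŷ) = N²·Var(ȳ) = N²·(1 − n/N)·s²/n.
f = 670/14842 = 0.04514216; Var(ȳ) = 0.95485784·1665000/670 = 2372.893.
Var(Ŷ) = 14842² · 2372.893 = 5.2271265 × 10^11.

5.227 × 10^11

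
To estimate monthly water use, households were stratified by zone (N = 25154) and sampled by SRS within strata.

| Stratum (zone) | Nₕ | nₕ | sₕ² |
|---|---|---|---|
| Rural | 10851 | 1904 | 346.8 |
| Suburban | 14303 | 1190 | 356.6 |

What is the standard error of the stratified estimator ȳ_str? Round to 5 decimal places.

Var(ȳ_str) = Σₕ Wₕ²(1 − fₕ)sₕ²/nₕ with Wₕ = Nₕ/N, N = 25154.
Rural: Wₕ = 0.43138268; term = 0.43138268²·(1 − 0.17546770)·346.8/1904 = 0.027947646.
Suburban: Wₕ = 0.56861732; term = 0.56861732²·(1 − 0.08319933)·356.6/1190 = 0.088827914.
Sum = 0.11677556.
SE = √(0.11677556) = 0.34172.

0.34172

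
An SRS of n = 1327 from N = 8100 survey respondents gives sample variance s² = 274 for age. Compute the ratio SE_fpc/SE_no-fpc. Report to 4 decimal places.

0.9144

f = n/N = 1327/8100 = 0.16382716.
SE_no-fpc = √(s²/n) = 0.45440157; SE_fpc = √((1−f)s²/n) = 0.41551609.
Ratio = √(1−f) = 0.91442487.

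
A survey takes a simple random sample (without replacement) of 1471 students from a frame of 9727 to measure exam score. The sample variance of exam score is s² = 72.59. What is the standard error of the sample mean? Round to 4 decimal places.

0.2047

Under SRS without replacement, Var(ȳ) = (1 − f)·s²/n with f = n/N = 1471/9727 = 0.15122854.
Var(ȳ) = (1 − 0.15122854)·72.59/1471 = 0.84877146·0.049347383 = 0.04188465.
SE(ȳ) = √(0.04188465) = 0.2047.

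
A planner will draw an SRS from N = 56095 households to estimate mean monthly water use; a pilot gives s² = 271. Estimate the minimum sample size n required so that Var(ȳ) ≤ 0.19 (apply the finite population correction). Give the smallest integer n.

1391

Without fpc, n₀ = s²/D = 271/0.19 = 1426.3158.
With fpc, (1 − n/N)·s²/n ≤ D requires n ≥ n₀/(1 + n₀/N) = 1426.3158/(1 + 1426.3158/56095) = 1390.9484.
Rounding up, n = 1391.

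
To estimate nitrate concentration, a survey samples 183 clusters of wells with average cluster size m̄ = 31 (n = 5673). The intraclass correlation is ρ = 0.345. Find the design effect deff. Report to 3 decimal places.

11.350

deff = 1 + (31 − 1)·0.345 = 1 + 10.35 = 11.35.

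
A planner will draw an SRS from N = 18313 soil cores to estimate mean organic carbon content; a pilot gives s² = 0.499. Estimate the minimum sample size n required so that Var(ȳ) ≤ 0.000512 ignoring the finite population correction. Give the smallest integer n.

Without fpc, n₀ = s²/D = 0.499/0.000512 = 974.6094.
Rounding up, n = 975.

975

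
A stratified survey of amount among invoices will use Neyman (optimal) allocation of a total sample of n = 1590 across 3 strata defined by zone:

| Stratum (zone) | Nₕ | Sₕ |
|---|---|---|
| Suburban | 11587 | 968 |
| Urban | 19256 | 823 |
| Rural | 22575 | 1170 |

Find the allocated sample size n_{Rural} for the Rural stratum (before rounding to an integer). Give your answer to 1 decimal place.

785.3

Neyman allocation: nₕ = n·NₕSₕ / Σⱼ NⱼSⱼ.
Σ NⱼSⱼ = 11587·968 + 19256·823 + 22575·1170 = 5.3476654 × 10^7.
n_{Rural} = 1590·22575·1170 / (5.3476654 × 10^7) = 785.3.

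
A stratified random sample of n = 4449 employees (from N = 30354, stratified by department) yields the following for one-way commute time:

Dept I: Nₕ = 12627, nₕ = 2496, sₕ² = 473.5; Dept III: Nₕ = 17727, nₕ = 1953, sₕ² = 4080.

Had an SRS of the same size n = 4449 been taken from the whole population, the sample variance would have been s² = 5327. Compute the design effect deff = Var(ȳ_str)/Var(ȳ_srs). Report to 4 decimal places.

0.6462

Var(ȳ_str) = Σ Wₕ²(1−fₕ)sₕ²/nₕ with Wₕ = Nₕ/30354:
  Dept I: (12627/30354)²·(1−2496/12627)·473.5/2496 = 0.026338803
  Dept III: (17727/30354)²·(1−1953/17727)·4080/1953 = 0.63402027
  → Var(ȳ_str) = 0.66035907.
Var(ȳ_srs) = (1 − 4449/30354)·5327/4449 = 1.0218519.
deff = 0.66035907 / 1.0218519 = 0.6462.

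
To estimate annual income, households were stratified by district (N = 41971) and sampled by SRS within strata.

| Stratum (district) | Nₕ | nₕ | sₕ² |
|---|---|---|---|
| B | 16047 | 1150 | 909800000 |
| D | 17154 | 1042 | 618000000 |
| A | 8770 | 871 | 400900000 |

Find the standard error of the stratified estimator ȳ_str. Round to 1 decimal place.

467.5

Var(ȳ_str) = Σₕ Wₕ²(1 − fₕ)sₕ²/nₕ with Wₕ = Nₕ/N, N = 41971.
B: Wₕ = 0.38233542; term = 0.38233542²·(1 − 0.07166449)·909800000/1150 = 107359.91.
D: Wₕ = 0.40871078; term = 0.40871078²·(1 − 0.06074385)·618000000/1042 = 93054.415.
A: Wₕ = 0.20895380; term = 0.20895380²·(1 − 0.09931585)·400900000/871 = 18100.517.
Sum = 218514.84.
SE = √(218514.84) = 467.5.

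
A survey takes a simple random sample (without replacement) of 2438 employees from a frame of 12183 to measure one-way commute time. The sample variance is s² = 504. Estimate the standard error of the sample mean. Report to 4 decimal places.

0.4066

Under SRS without replacement, Var(ȳ) = (1 − f)·s²/n with f = n/N = 2438/12183 = 0.20011491.
Var(ȳ) = (1 − 0.20011491)·504/2438 = 0.79988509·0.20672683 = 0.1653577.
SE(ȳ) = √(0.1653577) = 0.4066.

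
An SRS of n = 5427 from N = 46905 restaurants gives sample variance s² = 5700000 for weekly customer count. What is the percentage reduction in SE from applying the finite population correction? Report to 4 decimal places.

f = n/N = 5427/46905 = 0.11570195.
SE_no-fpc = √(s²/n) = 32.408395; SE_fpc = √((1−f)s²/n) = 30.475922.
Ratio = √(1−f) = 0.94037123. Reduction = 100·(1 − 0.94037123) = 5.9629%.

5.9629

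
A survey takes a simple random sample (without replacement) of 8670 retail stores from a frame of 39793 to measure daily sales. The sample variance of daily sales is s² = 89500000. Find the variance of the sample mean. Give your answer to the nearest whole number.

8074

Under SRS without replacement, Var(ȳ) = (1 − f)·s²/n with f = n/N = 8670/39793 = 0.21787752.
Var(ȳ) = (1 − 0.21787752)·89500000/8670 = 0.78212248·10322.953 = 8073.8134.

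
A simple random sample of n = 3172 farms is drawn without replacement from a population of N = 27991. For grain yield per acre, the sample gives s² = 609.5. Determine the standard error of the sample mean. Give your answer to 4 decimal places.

0.4128

Under SRS without replacement, Var(ȳ) = (1 − f)·s²/n with f = n/N = 3172/27991 = 0.11332214.
Var(ȳ) = (1 − 0.11332214)·609.5/3172 = 0.88667786·0.19215006 = 0.17037521.
SE(ȳ) = √(0.17037521) = 0.4128.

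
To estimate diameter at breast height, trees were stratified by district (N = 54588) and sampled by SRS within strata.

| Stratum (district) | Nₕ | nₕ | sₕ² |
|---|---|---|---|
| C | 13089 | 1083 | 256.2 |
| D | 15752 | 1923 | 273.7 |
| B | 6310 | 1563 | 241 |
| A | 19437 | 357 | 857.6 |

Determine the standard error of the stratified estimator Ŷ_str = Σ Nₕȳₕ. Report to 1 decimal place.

31043.3

Var(Ŷ_str) = Σₕ Nₕ²(1 − fₕ)sₕ²/nₕ.
C: 13089²·(1 − 1083/13089)·256.2/1083 = 3.7175385 × 10^7.
D: 15752²·(1 − 1923/15752)·273.7/1923 = 3.1004304 × 10^7.
B: 6310²·(1 − 1563/6310)·241/1563 = 4.6185607 × 10^6.
A: 19437²·(1 − 357/19437)·857.6/357 = 8.9089016 × 10^8.
Sum = 9.6368841 × 10^8.
SE = √(9.6368841 × 10^8) = 31043.3.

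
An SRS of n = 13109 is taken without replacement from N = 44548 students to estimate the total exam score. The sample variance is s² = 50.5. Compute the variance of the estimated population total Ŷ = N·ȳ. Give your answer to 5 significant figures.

5.3953 × 10^6

Var(Ŷ) = N²·Var(ȳ) = N²·(1 − n/N)·s²/n.
f = 13109/44548 = 0.29426686; Var(ȳ) = 0.70573314·50.5/13109 = 0.0027187065.
Var(Ŷ) = 44548² · 0.0027187065 = 5.3953391 × 10^6.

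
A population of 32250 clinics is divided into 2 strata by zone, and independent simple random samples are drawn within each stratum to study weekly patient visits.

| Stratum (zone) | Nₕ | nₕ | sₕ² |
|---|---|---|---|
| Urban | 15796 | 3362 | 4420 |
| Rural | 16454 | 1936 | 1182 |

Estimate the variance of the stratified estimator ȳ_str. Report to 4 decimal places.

Var(ȳ_str) = Σₕ Wₕ²(1 − fₕ)sₕ²/nₕ with Wₕ = Nₕ/N, N = 32250.
Urban: Wₕ = 0.48979845; term = 0.48979845²·(1 − 0.21283869)·4420/3362 = 0.24826935.
Rural: Wₕ = 0.51020155; term = 0.51020155²·(1 − 0.11766136)·1182/1936 = 0.14022678.
Sum = 0.38849613.

0.3885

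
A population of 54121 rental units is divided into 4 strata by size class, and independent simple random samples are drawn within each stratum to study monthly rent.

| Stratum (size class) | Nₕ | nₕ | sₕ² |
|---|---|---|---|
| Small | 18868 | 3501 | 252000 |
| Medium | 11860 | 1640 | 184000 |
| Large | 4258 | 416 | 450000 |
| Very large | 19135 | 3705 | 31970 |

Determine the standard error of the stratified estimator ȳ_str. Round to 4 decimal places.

4.3220

Var(ȳ_str) = Σₕ Wₕ²(1 − fₕ)sₕ²/nₕ with Wₕ = Nₕ/N, N = 54121.
Small: Wₕ = 0.34862623; term = 0.34862623²·(1 − 0.18555226)·252000/3501 = 7.1251131.
Medium: Wₕ = 0.21913860; term = 0.21913860²·(1 − 0.13827993)·184000/1640 = 4.6427782.
Large: Wₕ = 0.07867556; term = 0.07867556²·(1 − 0.09769845)·450000/416 = 6.0415806.
Very large: Wₕ = 0.35355962; term = 0.35355962²·(1 − 0.19362425)·31970/3705 = 0.86979557.
Sum = 18.679267.
SE = √(18.679267) = 4.3220.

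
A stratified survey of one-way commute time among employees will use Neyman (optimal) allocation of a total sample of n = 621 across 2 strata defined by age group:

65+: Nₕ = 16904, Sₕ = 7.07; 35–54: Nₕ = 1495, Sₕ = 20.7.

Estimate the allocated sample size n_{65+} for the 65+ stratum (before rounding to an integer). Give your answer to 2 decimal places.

493.27

Neyman allocation: nₕ = n·NₕSₕ / Σⱼ NⱼSⱼ.
Σ NⱼSⱼ = 16904·7.07 + 1495·20.7 = 150457.78.
n_{65+} = 621·16904·7.07 / 150457.78 = 493.27.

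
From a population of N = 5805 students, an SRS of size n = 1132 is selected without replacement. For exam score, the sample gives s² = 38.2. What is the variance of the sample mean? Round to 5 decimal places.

0.02717

Under SRS without replacement, Var(ȳ) = (1 − f)·s²/n with f = n/N = 1132/5805 = 0.19500431.
Var(ȳ) = (1 − 0.19500431)·38.2/1132 = 0.80499569·0.033745583 = 0.027165049.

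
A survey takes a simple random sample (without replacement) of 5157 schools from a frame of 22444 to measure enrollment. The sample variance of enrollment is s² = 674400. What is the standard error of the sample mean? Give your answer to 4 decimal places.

Under SRS without replacement, Var(ȳ) = (1 − f)·s²/n with f = n/N = 5157/22444 = 0.22977188.
Var(ȳ) = (1 − 0.22977188)·674400/5157 = 0.77022812·130.77371 = 100.72559.
SE(ȳ) = √(100.72559) = 10.0362.

10.0362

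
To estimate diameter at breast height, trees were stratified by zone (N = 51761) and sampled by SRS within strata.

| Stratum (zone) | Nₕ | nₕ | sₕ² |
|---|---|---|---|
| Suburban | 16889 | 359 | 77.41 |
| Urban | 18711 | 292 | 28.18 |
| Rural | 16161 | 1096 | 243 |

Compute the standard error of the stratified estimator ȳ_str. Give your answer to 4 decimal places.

0.2346

Var(ȳ_str) = Σₕ Wₕ²(1 − fₕ)sₕ²/nₕ with Wₕ = Nₕ/N, N = 51761.
Suburban: Wₕ = 0.32628813; term = 0.32628813²·(1 − 0.02125644)·77.41/359 = 0.022468501.
Urban: Wₕ = 0.36148838; term = 0.36148838²·(1 − 0.01560579)·28.18/292 = 0.012414118.
Rural: Wₕ = 0.31222349; term = 0.31222349²·(1 − 0.06781759)·243/1096 = 0.020147806.
Sum = 0.055030425.
SE = √(0.055030425) = 0.2346.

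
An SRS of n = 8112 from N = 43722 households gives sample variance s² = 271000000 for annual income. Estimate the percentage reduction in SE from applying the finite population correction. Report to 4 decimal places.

9.7523

f = n/N = 8112/43722 = 0.18553589.
SE_no-fpc = √(s²/n) = 182.77663; SE_fpc = √((1−f)s²/n) = 164.95165.
Ratio = √(1−f) = 0.90247666. Reduction = 100·(1 − 0.90247666) = 9.7523%.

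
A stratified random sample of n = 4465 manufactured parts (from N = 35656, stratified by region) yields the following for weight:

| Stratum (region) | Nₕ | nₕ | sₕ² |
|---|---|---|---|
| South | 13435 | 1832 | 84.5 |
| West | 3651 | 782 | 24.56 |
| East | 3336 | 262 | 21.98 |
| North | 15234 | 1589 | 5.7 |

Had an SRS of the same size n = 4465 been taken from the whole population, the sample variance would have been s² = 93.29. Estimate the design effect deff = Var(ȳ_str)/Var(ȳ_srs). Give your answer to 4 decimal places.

Var(ȳ_str) = Σ Wₕ²(1−fₕ)sₕ²/nₕ with Wₕ = Nₕ/35656:
  South: (13435/35656)²·(1−1832/13435)·84.5/1832 = 0.0056555385
  West: (3651/35656)²·(1−782/3651)·24.56/782 = 2.5876096 × 10^-4
  East: (3336/35656)²·(1−262/3336)·21.98/262 = 6.7669203 × 10^-4
  North: (15234/35656)²·(1−1589/15234)·5.7/1589 = 5.8650701 × 10^-4
  → Var(ȳ_str) = 0.0071774985.
Var(ȳ_srs) = (1 − 4465/35656)·93.29/4465 = 0.018277227.
deff = 0.0071774985 / 0.018277227 = 0.3927.

0.3927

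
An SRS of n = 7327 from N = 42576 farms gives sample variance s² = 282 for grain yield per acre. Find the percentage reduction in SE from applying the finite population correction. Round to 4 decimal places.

f = n/N = 7327/42576 = 0.17209226.
SE_no-fpc = √(s²/n) = 0.19618304; SE_fpc = √((1−f)s²/n) = 0.17850584.
Ratio = √(1−f) = 0.90989436. Reduction = 100·(1 − 0.90989436) = 9.0106%.

9.0106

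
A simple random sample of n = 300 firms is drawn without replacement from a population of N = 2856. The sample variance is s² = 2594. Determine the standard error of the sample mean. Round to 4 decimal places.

Under SRS without replacement, Var(ȳ) = (1 − f)·s²/n with f = n/N = 300/2856 = 0.10504202.
Var(ȳ) = (1 − 0.10504202)·2594/300 = 0.89495798·8.6466667 = 7.7384034.
SE(ȳ) = √(7.7384034) = 2.7818.

2.7818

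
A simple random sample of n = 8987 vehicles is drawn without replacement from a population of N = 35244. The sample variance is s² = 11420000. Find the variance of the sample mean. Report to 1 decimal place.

946.7

Under SRS without replacement, Var(ȳ) = (1 − f)·s²/n with f = n/N = 8987/35244 = 0.25499376.
Var(ȳ) = (1 − 0.25499376)·11420000/8987 = 0.74500624·1270.7244 = 946.69759.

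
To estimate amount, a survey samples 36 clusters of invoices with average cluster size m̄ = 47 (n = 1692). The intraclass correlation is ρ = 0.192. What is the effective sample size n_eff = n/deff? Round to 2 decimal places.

172.09

deff = 1 + (47 − 1)·0.192 = 1 + 8.832 = 9.832.
n_eff = 1692 / 9.832 = 172.09.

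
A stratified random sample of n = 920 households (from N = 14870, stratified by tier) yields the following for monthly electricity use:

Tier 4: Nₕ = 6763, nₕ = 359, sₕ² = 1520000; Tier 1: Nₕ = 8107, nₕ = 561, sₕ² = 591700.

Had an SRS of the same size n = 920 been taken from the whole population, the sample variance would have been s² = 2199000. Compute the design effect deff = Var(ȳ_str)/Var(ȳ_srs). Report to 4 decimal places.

0.5000

Var(ȳ_str) = Σ Wₕ²(1−fₕ)sₕ²/nₕ with Wₕ = Nₕ/14870:
  Tier 4: (6763/14870)²·(1−359/6763)·1520000/359 = 829.31193
  Tier 1: (8107/14870)²·(1−561/8107)·591700/561 = 291.80568
  → Var(ȳ_str) = 1121.1176.
Var(ȳ_srs) = (1 − 920/14870)·2199000/920 = 2242.3358.
deff = 1121.1176 / 2242.3358 = 0.5000.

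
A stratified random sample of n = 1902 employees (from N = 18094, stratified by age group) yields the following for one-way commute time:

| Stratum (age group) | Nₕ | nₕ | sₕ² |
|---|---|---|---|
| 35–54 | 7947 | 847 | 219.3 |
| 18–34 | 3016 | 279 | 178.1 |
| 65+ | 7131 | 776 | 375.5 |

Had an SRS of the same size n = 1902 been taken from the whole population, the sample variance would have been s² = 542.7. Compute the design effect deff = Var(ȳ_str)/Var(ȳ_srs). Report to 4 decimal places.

Var(ȳ_str) = Σ Wₕ²(1−fₕ)sₕ²/nₕ with Wₕ = Nₕ/18094:
  35–54: (7947/18094)²·(1−847/7947)·219.3/847 = 0.044621854
  18–34: (3016/18094)²·(1−279/3016)·178.1/279 = 0.016095211
  65+: (7131/18094)²·(1−776/7131)·375.5/776 = 0.066979984
  → Var(ȳ_str) = 0.12769705.
Var(ȳ_srs) = (1 − 1902/18094)·542.7/1902 = 0.25533786.
deff = 0.12769705 / 0.25533786 = 0.5001.

0.5001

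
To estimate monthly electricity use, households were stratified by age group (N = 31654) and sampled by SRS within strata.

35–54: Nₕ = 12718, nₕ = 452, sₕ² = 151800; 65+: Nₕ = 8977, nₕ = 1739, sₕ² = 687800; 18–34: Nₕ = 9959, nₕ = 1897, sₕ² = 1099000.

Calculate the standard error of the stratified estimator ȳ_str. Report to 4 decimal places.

11.1516

Var(ȳ_str) = Σₕ Wₕ²(1 − fₕ)sₕ²/nₕ with Wₕ = Nₕ/N, N = 31654.
35–54: Wₕ = 0.40178177; term = 0.40178177²·(1 − 0.03554018)·151800/452 = 52.287505.
65+: Wₕ = 0.28359765; term = 0.28359765²·(1 − 0.19371728)·687800/1739 = 25.6481.
18–34: Wₕ = 0.31462059; term = 0.31462059²·(1 − 0.19048097)·1099000/1897 = 46.422839.
Sum = 124.35844.
SE = √(124.35844) = 11.1516.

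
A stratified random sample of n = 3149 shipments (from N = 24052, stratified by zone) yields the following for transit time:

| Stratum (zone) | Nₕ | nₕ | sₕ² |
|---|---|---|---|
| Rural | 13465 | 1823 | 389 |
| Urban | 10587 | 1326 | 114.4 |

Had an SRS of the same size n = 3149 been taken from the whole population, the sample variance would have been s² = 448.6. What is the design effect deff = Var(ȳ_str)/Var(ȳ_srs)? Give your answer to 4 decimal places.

0.5851

Var(ȳ_str) = Σ Wₕ²(1−fₕ)sₕ²/nₕ with Wₕ = Nₕ/24052:
  Rural: (13465/24052)²·(1−1823/13465)·389/1823 = 0.057822184
  Urban: (10587/24052)²·(1−1326/10587)·114.4/1326 = 0.014622139
  → Var(ȳ_str) = 0.072444323.
Var(ȳ_srs) = (1 − 3149/24052)·448.6/3149 = 0.12380667.
deff = 0.072444323 / 0.12380667 = 0.5851.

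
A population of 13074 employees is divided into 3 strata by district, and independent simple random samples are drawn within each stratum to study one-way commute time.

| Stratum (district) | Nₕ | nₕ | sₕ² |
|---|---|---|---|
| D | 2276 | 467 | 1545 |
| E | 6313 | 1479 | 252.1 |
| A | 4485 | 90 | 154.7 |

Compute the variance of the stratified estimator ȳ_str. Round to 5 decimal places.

0.30834

Var(ȳ_str) = Σₕ Wₕ²(1 − fₕ)sₕ²/nₕ with Wₕ = Nₕ/N, N = 13074.
D: Wₕ = 0.17408597; term = 0.17408597²·(1 − 0.20518453)·1545/467 = 0.079690301.
E: Wₕ = 0.48286676; term = 0.48286676²·(1 − 0.23427847)·252.1/1479 = 0.030431976.
A: Wₕ = 0.34304727; term = 0.34304727²·(1 − 0.02006689)·154.7/90 = 0.19822214.
Sum = 0.30834442.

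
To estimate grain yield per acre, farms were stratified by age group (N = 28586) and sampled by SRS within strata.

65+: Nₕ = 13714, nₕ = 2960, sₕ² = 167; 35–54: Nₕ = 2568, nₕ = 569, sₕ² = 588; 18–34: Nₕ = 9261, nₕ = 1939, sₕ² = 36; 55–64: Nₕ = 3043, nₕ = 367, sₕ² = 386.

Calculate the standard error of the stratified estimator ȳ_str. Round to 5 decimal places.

0.16940

Var(ȳ_str) = Σₕ Wₕ²(1 − fₕ)sₕ²/nₕ with Wₕ = Nₕ/N, N = 28586.
65+: Wₕ = 0.47974533; term = 0.47974533²·(1 − 0.21583783)·167/2960 = 0.010182447.
35–54: Wₕ = 0.08983418; term = 0.08983418²·(1 − 0.22157321)·588/569 = 0.0064918144.
18–34: Wₕ = 0.32396978; term = 0.32396978²·(1 − 0.20937264)·36/1939 = 0.0015406554.
55–64: Wₕ = 0.10645071; term = 0.10645071²·(1 − 0.12060467)·386/367 = 0.010480995.
Sum = 0.028695912.
SE = √(0.028695912) = 0.16940.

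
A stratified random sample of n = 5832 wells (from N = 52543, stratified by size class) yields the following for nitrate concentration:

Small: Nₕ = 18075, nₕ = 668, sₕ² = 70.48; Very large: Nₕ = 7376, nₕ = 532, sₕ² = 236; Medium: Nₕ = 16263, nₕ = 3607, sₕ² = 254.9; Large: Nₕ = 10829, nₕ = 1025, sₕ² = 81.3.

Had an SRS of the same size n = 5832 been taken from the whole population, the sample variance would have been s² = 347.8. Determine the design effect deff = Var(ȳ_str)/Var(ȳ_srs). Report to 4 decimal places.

0.5367

Var(ȳ_str) = Σ Wₕ²(1−fₕ)sₕ²/nₕ with Wₕ = Nₕ/52543:
  Small: (18075/52543)²·(1−668/18075)·70.48/668 = 0.012024359
  Very large: (7376/52543)²·(1−532/7376)·236/532 = 0.008111507
  Medium: (16263/52543)²·(1−3607/16263)·254.9/3607 = 0.0052685498
  Large: (10829/52543)²·(1−1025/10829)·81.3/1025 = 0.003050202
  → Var(ȳ_str) = 0.028454618.
Var(ȳ_srs) = (1 − 5832/52543)·347.8/5832 = 0.053017148.
deff = 0.028454618 / 0.053017148 = 0.5367.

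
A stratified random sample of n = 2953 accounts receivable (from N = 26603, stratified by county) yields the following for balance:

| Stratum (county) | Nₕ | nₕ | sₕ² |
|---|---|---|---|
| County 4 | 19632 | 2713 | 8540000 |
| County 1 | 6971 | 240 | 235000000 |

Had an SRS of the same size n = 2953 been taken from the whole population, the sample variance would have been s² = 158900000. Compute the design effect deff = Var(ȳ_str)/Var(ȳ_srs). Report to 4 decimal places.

1.3880

Var(ȳ_str) = Σ Wₕ²(1−fₕ)sₕ²/nₕ with Wₕ = Nₕ/26603:
  County 4: (19632/26603)²·(1−2713/19632)·8540000/2713 = 1477.3591
  County 1: (6971/26603)²·(1−240/6971)·235000000/240 = 64918.737
  → Var(ȳ_str) = 66396.096.
Var(ȳ_srs) = (1 − 2953/26603)·158900000/2953 = 47836.675.
deff = 66396.096 / 47836.675 = 1.3880.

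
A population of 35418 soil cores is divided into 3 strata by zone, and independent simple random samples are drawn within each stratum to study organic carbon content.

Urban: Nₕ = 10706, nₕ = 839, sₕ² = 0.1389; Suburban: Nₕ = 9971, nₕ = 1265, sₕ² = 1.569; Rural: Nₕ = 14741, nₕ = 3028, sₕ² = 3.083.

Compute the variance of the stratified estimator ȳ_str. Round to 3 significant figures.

Var(ȳ_str) = Σₕ Wₕ²(1 − fₕ)sₕ²/nₕ with Wₕ = Nₕ/N, N = 35418.
Urban: Wₕ = 0.30227568; term = 0.30227568²·(1 − 0.07836727)·0.1389/839 = 1.3941342 × 10^-5.
Suburban: Wₕ = 0.28152352; term = 0.28152352²·(1 − 0.12686792)·1.569/1265 = 8.5830517 × 10^-5.
Rural: Wₕ = 0.41620080; term = 0.41620080²·(1 − 0.20541347)·3.083/3028 = 1.4014083 × 10^-4.
Sum = 2.3991269 × 10^-4.

2.40 × 10^-4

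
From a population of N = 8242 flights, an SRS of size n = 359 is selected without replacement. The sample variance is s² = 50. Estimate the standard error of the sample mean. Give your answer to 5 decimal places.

Under SRS without replacement, Var(ȳ) = (1 − f)·s²/n with f = n/N = 359/8242 = 0.04355739.
Var(ȳ) = (1 − 0.04355739)·50/359 = 0.95644261·0.13927577 = 0.13320928.
SE(ȳ) = √(0.13320928) = 0.36498.

0.36498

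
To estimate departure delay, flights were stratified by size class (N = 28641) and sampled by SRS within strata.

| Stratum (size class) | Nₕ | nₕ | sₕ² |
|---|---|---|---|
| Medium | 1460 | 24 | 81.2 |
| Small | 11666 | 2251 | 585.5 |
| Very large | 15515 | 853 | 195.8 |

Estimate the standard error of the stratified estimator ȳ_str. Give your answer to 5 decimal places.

0.32731

Var(ȳ_str) = Σₕ Wₕ²(1 − fₕ)sₕ²/nₕ with Wₕ = Nₕ/N, N = 28641.
Medium: Wₕ = 0.05097587; term = 0.05097587²·(1 − 0.01643836)·81.2/24 = 0.0086472045.
Small: Wₕ = 0.40731818; term = 0.40731818²·(1 − 0.19295388)·585.5/2251 = 0.034827103.
Very large: Wₕ = 0.54170595; term = 0.54170595²·(1 − 0.05497905)·195.8/853 = 0.063654967.
Sum = 0.10712927.
SE = √(0.10712927) = 0.32731.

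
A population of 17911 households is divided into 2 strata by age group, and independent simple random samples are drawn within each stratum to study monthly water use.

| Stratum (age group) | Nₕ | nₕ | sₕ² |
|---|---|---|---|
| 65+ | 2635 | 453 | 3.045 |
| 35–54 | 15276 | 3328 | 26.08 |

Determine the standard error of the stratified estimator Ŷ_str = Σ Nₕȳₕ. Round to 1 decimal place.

Var(Ŷ_str) = Σₕ Nₕ²(1 − fₕ)sₕ²/nₕ.
65+: 2635²·(1 − 453/2635)·3.045/453 = 38647.772.
35–54: 15276²·(1 − 3328/15276)·26.08/3328 = 1.4303066 × 10^6.
Sum = 1.4689544 × 10^6.
SE = √(1.4689544 × 10^6) = 1212.0.

1212.0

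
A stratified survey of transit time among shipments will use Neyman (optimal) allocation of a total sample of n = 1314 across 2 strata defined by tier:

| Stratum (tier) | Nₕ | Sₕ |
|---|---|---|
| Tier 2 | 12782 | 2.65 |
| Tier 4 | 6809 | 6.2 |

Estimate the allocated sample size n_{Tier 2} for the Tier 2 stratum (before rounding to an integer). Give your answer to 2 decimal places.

584.96

Neyman allocation: nₕ = n·NₕSₕ / Σⱼ NⱼSⱼ.
Σ NⱼSⱼ = 12782·2.65 + 6809·6.2 = 76088.1.
n_{Tier 2} = 1314·12782·2.65 / 76088.1 = 584.96.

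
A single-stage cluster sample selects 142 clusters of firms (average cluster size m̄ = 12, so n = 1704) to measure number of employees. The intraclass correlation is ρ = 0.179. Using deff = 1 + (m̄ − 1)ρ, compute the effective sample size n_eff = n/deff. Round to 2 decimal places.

deff = 1 + (12 − 1)·0.179 = 1 + 1.969 = 2.969.
n_eff = 1704 / 2.969 = 573.93.

573.93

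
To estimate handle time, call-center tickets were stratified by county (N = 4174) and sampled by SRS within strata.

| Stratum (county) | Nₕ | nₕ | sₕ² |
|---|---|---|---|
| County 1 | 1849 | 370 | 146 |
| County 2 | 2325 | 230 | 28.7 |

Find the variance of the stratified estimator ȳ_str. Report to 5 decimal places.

Var(ȳ_str) = Σₕ Wₕ²(1 − fₕ)sₕ²/nₕ with Wₕ = Nₕ/N, N = 4174.
County 1: Wₕ = 0.44298035; term = 0.44298035²·(1 − 0.20010817)·146/370 = 0.061937166.
County 2: Wₕ = 0.55701965; term = 0.55701965²·(1 − 0.09892473)·28.7/230 = 0.0348864.
Sum = 0.096823566.

0.09682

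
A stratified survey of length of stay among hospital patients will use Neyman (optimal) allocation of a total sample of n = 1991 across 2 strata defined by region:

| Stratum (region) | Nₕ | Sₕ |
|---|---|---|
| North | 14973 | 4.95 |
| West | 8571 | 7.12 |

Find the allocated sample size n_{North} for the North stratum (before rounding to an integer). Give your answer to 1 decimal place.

1091.9

Neyman allocation: nₕ = n·NₕSₕ / Σⱼ NⱼSⱼ.
Σ NⱼSⱼ = 14973·4.95 + 8571·7.12 = 135141.87.
n_{North} = 1991·14973·4.95 / 135141.87 = 1091.9.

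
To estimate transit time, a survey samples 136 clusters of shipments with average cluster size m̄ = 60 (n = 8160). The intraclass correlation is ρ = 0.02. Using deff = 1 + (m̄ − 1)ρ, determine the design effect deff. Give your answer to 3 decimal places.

2.180

deff = 1 + (60 − 1)·0.02 = 1 + 1.18 = 2.18.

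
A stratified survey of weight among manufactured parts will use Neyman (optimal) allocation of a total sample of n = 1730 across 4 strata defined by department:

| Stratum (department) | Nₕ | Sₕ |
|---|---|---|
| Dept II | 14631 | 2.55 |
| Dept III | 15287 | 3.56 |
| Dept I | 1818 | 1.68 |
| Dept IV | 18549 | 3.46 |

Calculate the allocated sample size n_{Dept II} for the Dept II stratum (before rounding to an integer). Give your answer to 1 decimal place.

Neyman allocation: nₕ = n·NₕSₕ / Σⱼ NⱼSⱼ.
Σ NⱼSⱼ = 14631·2.55 + 15287·3.56 + 1818·1.68 + 18549·3.46 = 158964.55.
n_{Dept II} = 1730·14631·2.55 / 158964.55 = 406.0.

406.0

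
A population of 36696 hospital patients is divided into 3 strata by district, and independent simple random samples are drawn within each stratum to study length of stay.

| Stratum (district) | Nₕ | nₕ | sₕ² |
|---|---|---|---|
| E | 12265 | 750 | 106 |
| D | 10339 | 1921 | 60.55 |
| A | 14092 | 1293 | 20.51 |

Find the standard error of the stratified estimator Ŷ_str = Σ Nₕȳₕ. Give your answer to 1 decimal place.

Var(Ŷ_str) = Σₕ Nₕ²(1 − fₕ)sₕ²/nₕ.
E: 12265²·(1 − 750/12265)·106/750 = 1.9960715 × 10^7.
D: 10339²·(1 − 1921/10339)·60.55/1921 = 2.7433059 × 10^6.
A: 14092²·(1 − 1293/14092)·20.51/1293 = 2.8609865 × 10^6.
Sum = 2.5565007 × 10^7.
SE = √(2.5565007 × 10^7) = 5056.2.

5056.2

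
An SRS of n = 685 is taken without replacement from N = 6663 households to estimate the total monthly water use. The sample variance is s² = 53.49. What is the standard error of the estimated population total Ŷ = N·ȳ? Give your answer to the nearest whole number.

1764

Var(Ŷ) = N²·Var(ȳ) = N²·(1 − n/N)·s²/n.
f = 685/6663 = 0.10280654; Var(ȳ) = 0.89719346·53.49/685 = 0.070059676.
Var(Ŷ) = 6663² · 0.070059676 = 3.1103392 × 10^6.
SE(Ŷ) = √(3.1103392 × 10^6) = 1764.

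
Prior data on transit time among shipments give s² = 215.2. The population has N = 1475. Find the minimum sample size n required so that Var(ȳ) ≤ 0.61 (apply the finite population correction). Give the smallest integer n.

Without fpc, n₀ = s²/D = 215.2/0.61 = 352.7869.
With fpc, (1 − n/N)·s²/n ≤ D requires n ≥ n₀/(1 + n₀/N) = 352.7869/(1 + 352.7869/1475) = 284.6944.
Rounding up, n = 285.

285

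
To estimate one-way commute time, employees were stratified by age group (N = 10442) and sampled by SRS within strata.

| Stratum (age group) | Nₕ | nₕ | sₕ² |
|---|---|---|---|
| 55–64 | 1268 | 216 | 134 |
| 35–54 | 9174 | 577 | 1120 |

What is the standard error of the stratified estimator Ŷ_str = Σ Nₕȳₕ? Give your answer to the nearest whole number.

12406

Var(Ŷ_str) = Σₕ Nₕ²(1 − fₕ)sₕ²/nₕ.
55–64: 1268²·(1 − 216/1268)·134/216 = 827534.37.
35–54: 9174²·(1 − 577/9174)·1120/577 = 1.5309037 × 10^8.
Sum = 1.539179 × 10^8.
SE = √(1.539179 × 10^8) = 12406.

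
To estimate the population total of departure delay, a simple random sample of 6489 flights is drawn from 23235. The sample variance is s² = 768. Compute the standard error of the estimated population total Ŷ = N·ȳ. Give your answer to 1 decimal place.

6786.1

Var(Ŷ) = N²·Var(ȳ) = N²·(1 − n/N)·s²/n.
f = 6489/23235 = 0.27927695; Var(ȳ) = 0.72072305·768/6489 = 0.085300555.
Var(Ŷ) = 23235² · 0.085300555 = 4.6050803 × 10^7.
SE(Ŷ) = √(4.6050803 × 10^7) = 6786.1.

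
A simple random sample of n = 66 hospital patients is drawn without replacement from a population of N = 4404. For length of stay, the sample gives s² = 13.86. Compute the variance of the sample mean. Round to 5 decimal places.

Under SRS without replacement, Var(ȳ) = (1 − f)·s²/n with f = n/N = 66/4404 = 0.01498638.
Var(ȳ) = (1 − 0.01498638)·13.86/66 = 0.98501362·0.21 = 0.20685286.

0.20685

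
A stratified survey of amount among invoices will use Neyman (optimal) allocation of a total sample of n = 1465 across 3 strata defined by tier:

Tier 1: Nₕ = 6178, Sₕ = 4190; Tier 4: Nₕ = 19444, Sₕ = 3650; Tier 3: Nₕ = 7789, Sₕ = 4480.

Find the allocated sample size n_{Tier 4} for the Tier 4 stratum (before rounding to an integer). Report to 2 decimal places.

Neyman allocation: nₕ = n·NₕSₕ / Σⱼ NⱼSⱼ.
Σ NⱼSⱼ = 6178·4190 + 19444·3650 + 7789·4480 = 1.3175114 × 10^8.
n_{Tier 4} = 1465·19444·3650 / (1.3175114 × 10^8) = 789.15.

789.15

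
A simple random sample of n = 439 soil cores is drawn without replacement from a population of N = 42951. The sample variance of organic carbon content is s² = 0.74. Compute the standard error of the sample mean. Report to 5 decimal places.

Under SRS without replacement, Var(ȳ) = (1 − f)·s²/n with f = n/N = 439/42951 = 0.01022095.
Var(ȳ) = (1 − 0.01022095)·0.74/439 = 0.98977905·0.0016856492 = 0.0016684203.
SE(ȳ) = √(0.0016684203) = 0.04085.

0.04085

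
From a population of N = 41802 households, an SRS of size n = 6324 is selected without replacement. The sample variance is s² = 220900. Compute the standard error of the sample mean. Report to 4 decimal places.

5.4448

Under SRS without replacement, Var(ȳ) = (1 − f)·s²/n with f = n/N = 6324/41802 = 0.15128463.
Var(ȳ) = (1 − 0.15128463)·220900/6324 = 0.84871537·34.930424 = 29.645988.
SE(ȳ) = √(29.645988) = 5.4448.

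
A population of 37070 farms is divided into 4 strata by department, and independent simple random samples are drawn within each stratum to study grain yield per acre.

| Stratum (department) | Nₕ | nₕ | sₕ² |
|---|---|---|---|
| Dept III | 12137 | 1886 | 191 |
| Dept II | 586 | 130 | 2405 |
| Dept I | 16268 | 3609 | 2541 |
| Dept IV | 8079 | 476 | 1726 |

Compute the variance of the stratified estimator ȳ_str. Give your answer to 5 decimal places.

0.28036

Var(ȳ_str) = Σₕ Wₕ²(1 − fₕ)sₕ²/nₕ with Wₕ = Nₕ/N, N = 37070.
Dept III: Wₕ = 0.32740761; term = 0.32740761²·(1 − 0.15539260)·191/1886 = 0.0091690447.
Dept II: Wₕ = 0.01580793; term = 0.01580793²·(1 − 0.22184300)·2405/130 = 0.0035974024.
Dept I: Wₕ = 0.43884543; term = 0.43884543²·(1 − 0.22184657)·2541/3609 = 0.10551305.
Dept IV: Wₕ = 0.21793903; term = 0.21793903²·(1 − 0.05891818)·1726/476 = 0.16208069.
Sum = 0.28036019.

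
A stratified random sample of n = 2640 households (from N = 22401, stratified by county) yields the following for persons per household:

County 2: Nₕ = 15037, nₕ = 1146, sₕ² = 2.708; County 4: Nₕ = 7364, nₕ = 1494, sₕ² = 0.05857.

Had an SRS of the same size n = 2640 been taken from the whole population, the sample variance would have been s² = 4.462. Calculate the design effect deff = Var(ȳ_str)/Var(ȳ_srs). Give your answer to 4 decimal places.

Var(ȳ_str) = Σ Wₕ²(1−fₕ)sₕ²/nₕ with Wₕ = Nₕ/22401:
  County 2: (15037/22401)²·(1−1146/15037)·2.708/1146 = 9.8361228 × 10^-4
  County 4: (7364/22401)²·(1−1494/7364)·0.05857/1494 = 3.3770827 × 10^-6
  → Var(ȳ_str) = 9.8698936 × 10^-4.
Var(ȳ_srs) = (1 − 2640/22401)·4.462/2640 = 0.001490964.
deff = (9.8698936 × 10^-4) / 0.001490964 = 0.6620.

0.6620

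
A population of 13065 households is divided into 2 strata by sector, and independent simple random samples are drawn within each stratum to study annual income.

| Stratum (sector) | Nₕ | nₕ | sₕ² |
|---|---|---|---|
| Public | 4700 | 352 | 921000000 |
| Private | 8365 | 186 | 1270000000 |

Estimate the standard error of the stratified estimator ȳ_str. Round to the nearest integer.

1746

Var(ȳ_str) = Σₕ Wₕ²(1 − fₕ)sₕ²/nₕ with Wₕ = Nₕ/N, N = 13065.
Public: Wₕ = 0.35973976; term = 0.35973976²·(1 − 0.07489362)·921000000/352 = 313246.
Private: Wₕ = 0.64026024; term = 0.64026024²·(1 − 0.02223551)·1270000000/186 = 2.7367687 × 10^6.
Sum = 3.0500147 × 10^6.
SE = √(3.0500147 × 10^6) = 1746.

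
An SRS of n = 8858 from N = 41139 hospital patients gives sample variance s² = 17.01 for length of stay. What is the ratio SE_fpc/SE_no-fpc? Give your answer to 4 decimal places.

f = n/N = 8858/41139 = 0.21531880.
SE_no-fpc = √(s²/n) = 0.043821205; SE_fpc = √((1−f)s²/n) = 0.038817802.
Ratio = √(1−f) = 0.88582233.

0.8858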